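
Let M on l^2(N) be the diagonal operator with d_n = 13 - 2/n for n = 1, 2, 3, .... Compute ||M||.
||M|| = 13

For a diagonal operator on l^2 with entries d_n, ||M|| = sup_n |d_n|. Here d_1 = 11, d_2 = 12, ..., and d_n = 13 - 2/n increases monotonically toward 13. All terms lie in [11, 13), so |d_n| = d_n and the supremum is the limit 13, which is not attained by any individual d_n. Hence ||M|| = 13.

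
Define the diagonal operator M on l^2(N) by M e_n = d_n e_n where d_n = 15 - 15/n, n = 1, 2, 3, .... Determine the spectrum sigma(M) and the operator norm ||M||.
sigma(M) = {15 - 15/n : n ≥ 1} ∪ {15}; ||M|| = 15

A bounded diagonal operator on l^2 with diagonal entries d_n has spectrum equal to the closure of {d_n : n ≥ 1}: every d_n is an eigenvalue (with eigenvector e_n), so {d_n} ⊂ sigma(M); the spectrum is closed, so its closure is too; and for lambda not in the closure, (M - lambda I) has bounded inverse (the diagonal entries 1/(d_n - lambda) are bounded). For our sequence d_n = 15 - 15/n, n = 1, 2, 3, ...:
  - {d_n} = {15 - 15/n : n ≥ 1}; the only limit point is 15
  - closure = {15 - 15/n : n ≥ 1} ∪ {15}
For the norm: a diagonal operator has ||M|| = sup_n |d_n|. Here d_n = 15 - 15/n increases monotonically from d_1 = 0 toward 15, with all terms in [0, 15); so sup_n |d_n| = 15 (the supremum is the limit, not attained). So ||M|| = 15.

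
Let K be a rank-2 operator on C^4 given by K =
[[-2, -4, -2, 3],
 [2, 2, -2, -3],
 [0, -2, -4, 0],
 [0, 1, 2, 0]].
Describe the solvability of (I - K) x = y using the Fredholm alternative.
(I - K) is invertible (det(I - K) = 8 ≠ 0), so for every y in C^4 the equation (I - K) x = y has a unique solution.

K has rank 2 and factors as K = U V^T = u1 v1^T + u2 v2^T with u1 = (-1, -1, -2, 1), v1 = (0, 1, 2, 0), u2 = (-1, 1, 0, 0), v2 = (2, 3, 0, -3) (multiplying out reproduces the displayed K). The nonzero eigenvalues of U V^T coincide with those of the 2 x 2 matrix G = V^T U = [[v1·u1, v1·u2], [v2·u1, v2·u2]] = [[-5, 1], [-8, 1]], and by the Sylvester determinant identity det(I_4 - U V^T) = det(I_2 - V^T U) = det([[6, -1], [8, 0]]) = (6)(0) - (-1)(8) = 8. (Direct check: I - K =
[[3, 4, 2, -3],
 [-2, -1, 2, 3],
 [0, 2, 5, 0],
 [0, -1, -2, 1]]
has determinant 8.) The finite-dimensional Fredholm alternative says: either (I - K) is invertible, or ker(I - K) ≠ {0} and then range(I - K) = ker((I - K)^*)^⊥, with dim ker(I - K) = dim ker((I - K)^*). Since det(I - K) ≠ 0, 1 is not an eigenvalue of K and ker(I - K) = {0}, so we are in the first case: for every y there is a unique x = (I - K)^(-1) y. (Explicitly, by the Woodbury identity, (I - U V^T)^(-1) = I + U (I_2 - G)^(-1) V^T.)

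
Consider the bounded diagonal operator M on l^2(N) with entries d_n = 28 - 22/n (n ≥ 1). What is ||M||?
||M|| = 28

For a diagonal operator on l^2 with entries d_n, ||M|| = sup_n |d_n|. Here d_1 = 6, d_2 = 17, ..., and d_n = 28 - 22/n increases monotonically toward 28. All terms lie in [6, 28), so |d_n| = d_n and the supremum is the limit 28, which is not attained by any individual d_n. Hence ||M|| = 28.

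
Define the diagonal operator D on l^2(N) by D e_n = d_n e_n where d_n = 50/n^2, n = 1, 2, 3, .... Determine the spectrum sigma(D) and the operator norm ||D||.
sigma(D) = {50/n^2 : n ≥ 1} ∪ {0}; ||D|| = 50

A bounded diagonal operator on l^2 with diagonal entries d_n has spectrum equal to the closure of {d_n : n ≥ 1}: every d_n is an eigenvalue (with eigenvector e_n), so {d_n} ⊂ sigma(D); the spectrum is closed, so its closure is too; and for lambda not in the closure, (D - lambda I) has bounded inverse (the diagonal entries 1/(d_n - lambda) are bounded). For our sequence d_n = 50/n^2, n = 1, 2, 3, ...:
  - {d_n} = {50/n^2 : n ≥ 1}; the only limit point is 0
  - closure = {50/n^2 : n ≥ 1} ∪ {0}
For the norm: a diagonal operator has ||D|| = sup_n |d_n|. Here d_n = 50/n^2 is positive and decreasing, so sup_n |d_n| = d_1 = 50. So ||D|| = 50.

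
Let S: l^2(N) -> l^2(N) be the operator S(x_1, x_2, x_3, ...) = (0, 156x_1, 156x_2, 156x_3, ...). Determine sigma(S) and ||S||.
sigma(S) = closed disk {z in C : |z| ≤ 156}; ||S|| = 156

Note S = 156·U where U is the unit right shift (U x)_k = x_{k-1} (with x_0 := 0); so ||S|| = 156||U|| and sigma(S) = 156·sigma(U). ||S x||^2 = sum_{k≥1} |156x_k|^2 = 24336||x||^2, so ||S|| = 156 and sigma(S) ⊂ {|z| ≤ 156}. For any |lambda| < 156, the equation (S - lambda I) x = 0 forces x_1 = 0, then 156x_k = lambda x_{k+1} ⇒ x = 0, so S has no eigenvalues. But (S - lambda I) is not surjective for |lambda| < 156: solving (S - lambda I) x = e_1 would require x_n proportional to (lambda/156)^(-n), which is not in l^2. So every |lambda| < 156 lies in the residual spectrum. The boundary |lambda| = 156 is in the approximate point spectrum (the spectrum is closed). Hence sigma(S) is the closed disk of radius 156.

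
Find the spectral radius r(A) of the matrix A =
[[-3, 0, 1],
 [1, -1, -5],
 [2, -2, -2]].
r(A) ≈ 5.3478

The eigenvalues of A are the roots of its characteristic polynomial. With M = A (coefficients from the trace, the sum of principal 2x2 minors, and det A):
  p(λ) = det(λ I - M) = λ^3 + 6λ^2 - λ - 24.
No integer candidate from the rational root theorem (±divisors of 24) is a root, so the roots are irrational. The cubic discriminant is Δ = 7816 > 0, so there are three distinct real roots. p(-6) = -18 and p(-5) = 6 have opposite signs, so a root lies in (-6, -5); Newton's method refines it to λ ≈ -5.3478. p(-3) = 6 and p(-2) = -6 have opposite signs, so a root lies in (-3, -2); Newton's method refines it to λ ≈ -2.4695. p(1) = -18 and p(2) = 6 have opposite signs, so a root lies in (1, 2); Newton's method refines it to λ ≈ 1.8173. Check (Vieta): the three roots sum to -6, matching tr M = -6.
Thus the eigenvalues (to 4 decimals) are -5.3478 (modulus 5.3478); -2.4695 (modulus 2.4695); 1.8173 (modulus 1.8173). The spectral radius is the largest modulus: r(A) ≈ 5.3478. (Cross-check: r(A) ≤ ||A||_2 ≈ 6.2845; equality holds whenever A is normal, though it can also hold for some non-normal A.)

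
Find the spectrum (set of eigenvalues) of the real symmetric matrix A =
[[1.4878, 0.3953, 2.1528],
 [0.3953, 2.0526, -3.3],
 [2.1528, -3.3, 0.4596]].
sigma(A) ≈ {-3, 2, 5}

A is real symmetric, so its spectrum consists of real eigenvalues. Expanding the characteristic polynomial of the displayed matrix gives
  det(λ I - A) = p(λ) = λ^3 + (-4)λ^2 + (-11)λ + (30).
Solving p(λ) = 0 yields eigenvalues ≈ -3, 2, 5. (A is shown rounded to 4 decimals, so these recover the underlying integer eigenvalues to within that precision.)
Verification: the trace of A = 4 equals the sum of eigenvalues 4, and det(A) ≈ -29.9999 matches the eigenvalue product -30.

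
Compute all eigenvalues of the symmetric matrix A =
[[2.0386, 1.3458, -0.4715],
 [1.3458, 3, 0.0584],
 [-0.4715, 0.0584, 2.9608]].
sigma(A) ≈ {1, 3, 4}

A is real symmetric, so its spectrum consists of real eigenvalues. Expanding the characteristic polynomial of the displayed matrix gives
  det(λ I - A) = p(λ) = λ^3 + (-8)λ^2 + (19)λ + (-12).
Solving p(λ) = 0 yields eigenvalues ≈ 1, 3, 4. (A is shown rounded to 4 decimals, so these recover the underlying integer eigenvalues to within that precision.)
Verification: the trace of A = 8 equals the sum of eigenvalues 8, and det(A) ≈ 12.0006 matches the eigenvalue product 12.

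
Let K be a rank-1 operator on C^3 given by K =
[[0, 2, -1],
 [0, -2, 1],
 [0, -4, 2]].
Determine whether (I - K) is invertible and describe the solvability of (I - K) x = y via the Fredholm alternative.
(I - K) is invertible (det(I - K) = 1 ≠ 0), so for every y in C^3 the equation (I - K) x = y has a unique solution.

K has rank 1, so it is an outer product K = u v^T: every row of K is a multiple of one row vector. Reading off the entries, u = (1, -1, -2) and v = (0, 2, -1) (row i of K equals u_i·v^T). A rank-one matrix u v^T satisfies K u = u (v·u) and kills the (2)-dimensional subspace v^⊥, so its characteristic polynomial is lambda^2 (lambda - v·u) with v·u = tr K = 0. Hence the eigenvalues of I - K are 1 (multiplicity 2) and 1 - (0) = 1, so det(I - K) = 1. (Direct check: I - K =
[[1, -2, 1],
 [0, 3, -1],
 [0, 4, -1]]
has determinant 1.) The finite-dimensional Fredholm alternative says: either (I - K) is invertible, or ker(I - K) ≠ {0} and then range(I - K) = ker((I - K)^*)^⊥, with dim ker(I - K) = dim ker((I - K)^*). Since det(I - K) ≠ 0, 1 is not an eigenvalue of K and ker(I - K) = {0}, so we are in the first case: for every y there is a unique x = (I - K)^(-1) y. Explicitly, by the Sherman–Morrison formula, (I - u v^T)^(-1) = I + u v^T/(1 - v·u), i.e. (I - K)^(-1) = I + K.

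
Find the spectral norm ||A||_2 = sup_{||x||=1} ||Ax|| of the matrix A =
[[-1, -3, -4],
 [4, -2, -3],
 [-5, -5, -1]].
||A||_2 ≈ 8.1001 (= sqrt(largest eigenvalue of A^T A))

||A||_2 = sigma_max(A) = sqrt(lambda_max(A^T A)). Form the symmetric matrix M = A^T A =
[[42, 20, -3],
 [20, 38, 23],
 [-3, 23, 26]].
Its characteristic polynomial (trace, sum of principal 2x2 minors, determinant of M give the coefficients) is
  p(λ) = det(λ I - M) = λ^3 - 106λ^2 + 2738λ - 5776.
No integer candidate from the rational root theorem (±divisors of 5776) is a root, so the roots are irrational. The cubic discriminant is Δ = 3885459184 > 0, so there are three distinct real roots. p(2) = -716 and p(3) = 1511 have opposite signs, so a root lies in (2, 3); Newton's method refines it to λ ≈ 2.312. p(38) = 76 and p(39) = -901 have opposite signs, so a root lies in (38, 39); Newton's method refines it to λ ≈ 38.0771. p(65) = -1031 and p(66) = 692 have opposite signs, so a root lies in (65, 66); Newton's method refines it to λ ≈ 65.6109. Check (Vieta): the three roots sum to 106, matching tr M = 106.
So the eigenvalues of A^T A are ≈ 2.312, 38.0771, 65.6109 (all ≥ 0, as they must be for A^T A). The largest is λ_max ≈ 65.6109, hence ||A||_2 = sqrt(λ_max) ≈ 8.1001.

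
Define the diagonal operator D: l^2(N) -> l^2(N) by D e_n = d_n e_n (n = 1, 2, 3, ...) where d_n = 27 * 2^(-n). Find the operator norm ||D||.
||D|| = 27/2 (attained at n = 1)

For D diagonal, ||D|| = sup_n |d_n|. The sequence d_n = 27 * 2^(-n) is positive and strictly decreasing (ratio 2^(-1) < 1), so the supremum is d_1 = 27/2. Hence ||D|| = 27/2.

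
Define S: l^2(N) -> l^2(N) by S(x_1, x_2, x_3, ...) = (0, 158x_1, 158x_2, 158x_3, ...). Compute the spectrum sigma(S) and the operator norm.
sigma(S) = closed disk {z in C : |z| ≤ 158}; ||S|| = 158

Note S = 158·U where U is the unit right shift (U x)_k = x_{k-1} (with x_0 := 0); so ||S|| = 158||U|| and sigma(S) = 158·sigma(U). ||S x||^2 = sum_{k≥1} |158x_k|^2 = 24964||x||^2, so ||S|| = 158 and sigma(S) ⊂ {|z| ≤ 158}. For any |lambda| < 158, the equation (S - lambda I) x = 0 forces x_1 = 0, then 158x_k = lambda x_{k+1} ⇒ x = 0, so S has no eigenvalues. But (S - lambda I) is not surjective for |lambda| < 158: solving (S - lambda I) x = e_1 would require x_n proportional to (lambda/158)^(-n), which is not in l^2. So every |lambda| < 158 lies in the residual spectrum. The boundary |lambda| = 158 is in the approximate point spectrum (the spectrum is closed). Hence sigma(S) is the closed disk of radius 158.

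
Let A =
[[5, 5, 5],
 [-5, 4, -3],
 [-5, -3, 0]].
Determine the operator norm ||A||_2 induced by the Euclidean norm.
||A||_2 ≈ 10.4438 (= sqrt(largest eigenvalue of A^T A))

||A||_2 = sigma_max(A) = sqrt(lambda_max(A^T A)). Form the symmetric matrix M = A^T A =
[[75, 20, 40],
 [20, 50, 13],
 [40, 13, 34]].
Its characteristic polynomial (trace, sum of principal 2x2 minors, determinant of M give the coefficients) is
  p(λ) = det(λ I - M) = λ^3 - 159λ^2 + 5831λ - 42025.
No integer candidate from the rational root theorem (±divisors of 42025) is a root, so the roots are irrational. The cubic discriminant is Δ = 44473073152 > 0, so there are three distinct real roots. p(9) = -1696 and p(10) = 1385 have opposite signs, so a root lies in (9, 10); Newton's method refines it to λ ≈ 9.54. p(40) = 815 and p(41) = -1312 have opposite signs, so a root lies in (40, 41); Newton's method refines it to λ ≈ 40.3874. p(109) = -496 and p(110) = 6485 have opposite signs, so a root lies in (109, 110); Newton's method refines it to λ ≈ 109.0727. Check (Vieta): the three roots sum to 159, matching tr M = 159.
So the eigenvalues of A^T A are ≈ 9.54, 40.3874, 109.0727 (all ≥ 0, as they must be for A^T A). The largest is λ_max ≈ 109.0727, hence ||A||_2 = sqrt(λ_max) ≈ 10.4438.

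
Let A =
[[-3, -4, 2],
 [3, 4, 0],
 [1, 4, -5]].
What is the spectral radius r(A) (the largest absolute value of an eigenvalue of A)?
r(A) ≈ 4.7644

The eigenvalues of A are the roots of its characteristic polynomial. With M = A (coefficients from the trace, the sum of principal 2x2 minors, and det A):
  p(λ) = det(λ I - M) = λ^3 + 4λ^2 - 7λ - 16.
No integer candidate from the rational root theorem (±divisors of 16) is a root, so the roots are irrational. The cubic discriminant is Δ = 7404 > 0, so there are three distinct real roots. p(-5) = -6 and p(-4) = 12 have opposite signs, so a root lies in (-5, -4); Newton's method refines it to λ ≈ -4.7644. p(-2) = 6 and p(-1) = -6 have opposite signs, so a root lies in (-2, -1); Newton's method refines it to λ ≈ -1.4898. p(2) = -6 and p(3) = 26 have opposite signs, so a root lies in (2, 3); Newton's method refines it to λ ≈ 2.2542. Check (Vieta): the three roots sum to -4, matching tr M = -4.
Thus the eigenvalues (to 4 decimals) are -4.7644 (modulus 4.7644); -1.4898 (modulus 1.4898); 2.2542 (modulus 2.2542). The spectral radius is the largest modulus: r(A) ≈ 4.7644. (Cross-check: r(A) ≤ ||A||_2 ≈ 9.0433; equality holds whenever A is normal, though it can also hold for some non-normal A.)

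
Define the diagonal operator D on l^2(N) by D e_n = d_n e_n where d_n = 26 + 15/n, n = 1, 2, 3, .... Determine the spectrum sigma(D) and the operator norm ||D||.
sigma(D) = {26 + 15/n : n ≥ 1} ∪ {26}; ||D|| = 41

A bounded diagonal operator on l^2 with diagonal entries d_n has spectrum equal to the closure of {d_n : n ≥ 1}: every d_n is an eigenvalue (with eigenvector e_n), so {d_n} ⊂ sigma(D); the spectrum is closed, so its closure is too; and for lambda not in the closure, (D - lambda I) has bounded inverse (the diagonal entries 1/(d_n - lambda) are bounded). For our sequence d_n = 26 + 15/n, n = 1, 2, 3, ...:
  - {d_n} = {26 + 15/n : n ≥ 1}; the only limit point is 26
  - closure = {26 + 15/n : n ≥ 1} ∪ {26}
For the norm: a diagonal operator has ||D|| = sup_n |d_n|. Here d_n = 26 + 15/n is positive and decreasing, so sup_n |d_n| = d_1 = 26 + 15 = 41. So ||D|| = 41.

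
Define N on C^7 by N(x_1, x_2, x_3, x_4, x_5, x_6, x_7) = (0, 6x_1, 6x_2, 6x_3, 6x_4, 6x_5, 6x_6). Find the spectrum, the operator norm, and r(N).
sigma(N) = {0}; ||N|| = 6; r(N) = 0. (N is nilpotent with N^7 = 0.)

On C^7, N is a strictly lower-triangular matrix with 6 on the subdiagonal and zeros elsewhere, so its characteristic polynomial is lambda^7 and every eigenvalue is 0: sigma(N) = {0}. For the operator norm, N e_i = 6e_{i+1} for i = 1, ..., 6 and N e_7 = 0, so the singular values of N are 6 (with multiplicity 6) and 0; hence ||N|| = 6. The spectral radius r(N) = max|lambda| = 0. Note ||N|| > r(N) — characteristic of non-normal nilpotent operators. Indeed N^7 = 0.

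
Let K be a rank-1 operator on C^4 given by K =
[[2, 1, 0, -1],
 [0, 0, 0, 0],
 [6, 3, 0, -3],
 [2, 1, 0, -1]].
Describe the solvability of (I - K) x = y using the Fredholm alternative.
(I - K) is singular (det(I - K) = 0, i.e. 1 ∈ sigma(K)). (I - K) x = y is solvable iff y ⊥ ker((I - K)^*) = span{(2, 1, 0, -1)}, i.e. iff 2y_1 + y_2 - y_4 = 0. When solvable, the solutions are x = y + c·(1, 0, 3, 1), c arbitrary (ker(I - K) = span{(1, 0, 3, 1)}, dimension 1).

K has rank 1, so it is an outer product K = u v^T: every row of K is a multiple of one row vector. Reading off the entries, u = (1, 0, 3, 1) and v = (2, 1, 0, -1) (row i of K equals u_i·v^T). A rank-one matrix u v^T satisfies K u = u (v·u) and kills the (3)-dimensional subspace v^⊥, so its characteristic polynomial is lambda^3 (lambda - v·u) with v·u = tr K = 1. Hence the eigenvalues of I - K are 1 (multiplicity 3) and 1 - (1) = 0, so det(I - K) = 0. (Direct check: I - K =
[[-1, -1, 0, 1],
 [0, 1, 0, 0],
 [-6, -3, 1, 3],
 [-2, -1, 0, 2]]
has determinant 0.) So 1 is an eigenvalue of K and (I - K) is not invertible. The finite-dimensional Fredholm alternative says: either (I - K) is invertible, or ker(I - K) ≠ {0} and then range(I - K) = ker((I - K)^*)^⊥, with dim ker(I - K) = dim ker((I - K)^*). We are in the second case, so we need both kernels. Kernel of I - K: (I - K) u = u - u (v·u) = u - u = 0, so ker(I - K) = span{u} = span{(1, 0, 3, 1)} (it is exactly 1-dimensional because rank(I - K) = 3). Kernel of the adjoint: K is real, so (I - K)^* = I - K^T = I - v u^T, and (I - v u^T) v = v - v (u·v) = 0; hence ker((I - K)^*) = span{v} = span{(2, 1, 0, -1)}. Therefore (I - K) x = y is solvable iff <y, v> = 0, i.e. iff 2y_1 + y_2 - y_4 = 0. When this holds, K y = u (v·y) = 0, so (I - K) y = y and x = y is a particular solution; the full solution set is the line x = y + c·u = y + c·(1, 0, 3, 1), c ∈ C.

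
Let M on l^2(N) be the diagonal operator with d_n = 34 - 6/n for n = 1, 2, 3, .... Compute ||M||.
||M|| = 34

For a diagonal operator on l^2 with entries d_n, ||M|| = sup_n |d_n|. Here d_1 = 28, d_2 = 31, ..., and d_n = 34 - 6/n increases monotonically toward 34. All terms lie in [28, 34), so |d_n| = d_n and the supremum is the limit 34, which is not attained by any individual d_n. Hence ||M|| = 34.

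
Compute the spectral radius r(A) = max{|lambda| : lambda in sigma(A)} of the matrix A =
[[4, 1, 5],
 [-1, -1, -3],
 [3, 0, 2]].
r(A) = (5 + sqrt(73))/2 ≈ 6.772

The eigenvalues of A are the roots of its characteristic polynomial. With M = A (coefficients from the trace, the sum of principal 2x2 minors, and det A):
  p(λ) = det(λ I - M) = λ^3 - 5λ^2 - 12λ.
The constant term is 0, so λ = 0 is a root. Dividing out λ leaves p(λ) = λ(λ^2 - 5λ - 12). For λ^2 - 5λ - 12 the discriminant is 73. It is nonnegative but not a perfect square, so the roots are real and irrational: λ = (5 ± sqrt(73))/2 ≈ 6.772, -1.772.
Thus the eigenvalues (to 4 decimals) are 6.772 (modulus 6.772); -1.772 (modulus 1.772); 0 (modulus 0). The spectral radius is the largest modulus: r(A) = (5 + sqrt(73))/2 ≈ 6.772. (Cross-check: r(A) ≤ ||A||_2 ≈ 7.9404; equality holds whenever A is normal, though it can also hold for some non-normal A.)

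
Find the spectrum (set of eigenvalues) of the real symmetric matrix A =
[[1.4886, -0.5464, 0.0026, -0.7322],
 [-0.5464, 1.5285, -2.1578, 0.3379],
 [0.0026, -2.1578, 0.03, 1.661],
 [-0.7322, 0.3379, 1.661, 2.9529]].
sigma(A) ≈ {-2, 1, 3, 4}

A is real symmetric, so its spectrum consists of real eigenvalues. Expanding the characteristic polynomial of the displayed matrix gives
  det(λ I - A) = p(λ) = λ^4 + (-6)λ^3 + (3)λ^2 + (26.0011)λ + (-24.0013).
Solving p(λ) = 0 yields eigenvalues ≈ -2, 1, 3, 4. (A is shown rounded to 4 decimals, so these recover the underlying integer eigenvalues to within that precision.)
Verification: the trace of A = 6 equals the sum of eigenvalues 6, and det(A) ≈ -24.0013 matches the eigenvalue product -24.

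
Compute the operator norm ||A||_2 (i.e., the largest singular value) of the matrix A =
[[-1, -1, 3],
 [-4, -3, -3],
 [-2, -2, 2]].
||A||_2 ≈ 6.0553 (= sqrt(largest eigenvalue of A^T A))

||A||_2 = sigma_max(A) = sqrt(lambda_max(A^T A)). Form the symmetric matrix M = A^T A =
[[21, 17, 5],
 [17, 14, 2],
 [5, 2, 22]].
Its characteristic polynomial (trace, sum of principal 2x2 minors, determinant of M give the coefficients) is
  p(λ) = det(λ I - M) = λ^3 - 57λ^2 + 746λ - 16.
No integer candidate from the rational root theorem (±divisors of 16) is a root, so the roots are irrational. The cubic discriminant is Δ = 147863812 > 0, so there are three distinct real roots. p(0) = -16 and p(1) = 674 have opposite signs, so a root lies in (0, 1); Newton's method refines it to λ ≈ 0.0215. p(20) = 104 and p(21) = -226 have opposite signs, so a root lies in (20, 21); Newton's method refines it to λ ≈ 20.3123. p(36) = -376 and p(37) = 206 have opposite signs, so a root lies in (36, 37); Newton's method refines it to λ ≈ 36.6662. Check (Vieta): the three roots sum to 57, matching tr M = 57.
So the eigenvalues of A^T A are ≈ 0.0215, 20.3123, 36.6662 (all ≥ 0, as they must be for A^T A). The largest is λ_max ≈ 36.6662, hence ||A||_2 = sqrt(λ_max) ≈ 6.0553.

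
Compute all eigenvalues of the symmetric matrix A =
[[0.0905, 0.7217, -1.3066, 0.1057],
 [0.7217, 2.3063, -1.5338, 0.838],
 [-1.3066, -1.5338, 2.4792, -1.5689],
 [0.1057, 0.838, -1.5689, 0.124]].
sigma(A) ≈ {-1, 0, 1, 5}

A is real symmetric, so its spectrum consists of real eigenvalues. Expanding the characteristic polynomial of the displayed matrix gives
  det(λ I - A) = p(λ) = λ^4 + (-5)λ^3 + (-1)λ^2 + (5)λ + (0).
Solving p(λ) = 0 yields eigenvalues ≈ -1, 0, 1, 5. (A is shown rounded to 4 decimals, so these recover the underlying integer eigenvalues to within that precision.)
Verification: the trace of A = 5 equals the sum of eigenvalues 5, and det(A) ≈ -0.0002 matches the eigenvalue product 0.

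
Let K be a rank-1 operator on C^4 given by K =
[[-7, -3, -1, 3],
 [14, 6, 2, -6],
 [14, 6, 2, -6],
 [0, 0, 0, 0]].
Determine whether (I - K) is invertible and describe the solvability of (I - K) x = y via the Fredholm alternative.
(I - K) is singular (det(I - K) = 0, i.e. 1 ∈ sigma(K)). (I - K) x = y is solvable iff y ⊥ ker((I - K)^*) = span{(-7, -3, -1, 3)}, i.e. iff -7y_1 - 3y_2 - y_3 + 3y_4 = 0. When solvable, the solutions are x = y + c·(1, -2, -2, 0), c arbitrary (ker(I - K) = span{(1, -2, -2, 0)}, dimension 1).

K has rank 1, so it is an outer product K = u v^T: every row of K is a multiple of one row vector. Reading off the entries, u = (1, -2, -2, 0) and v = (-7, -3, -1, 3) (row i of K equals u_i·v^T). A rank-one matrix u v^T satisfies K u = u (v·u) and kills the (3)-dimensional subspace v^⊥, so its characteristic polynomial is lambda^3 (lambda - v·u) with v·u = tr K = 1. Hence the eigenvalues of I - K are 1 (multiplicity 3) and 1 - (1) = 0, so det(I - K) = 0. (Direct check: I - K =
[[8, 3, 1, -3],
 [-14, -5, -2, 6],
 [-14, -6, -1, 6],
 [0, 0, 0, 1]]
has determinant 0.) So 1 is an eigenvalue of K and (I - K) is not invertible. The finite-dimensional Fredholm alternative says: either (I - K) is invertible, or ker(I - K) ≠ {0} and then range(I - K) = ker((I - K)^*)^⊥, with dim ker(I - K) = dim ker((I - K)^*). We are in the second case, so we need both kernels. Kernel of I - K: (I - K) u = u - u (v·u) = u - u = 0, so ker(I - K) = span{u} = span{(1, -2, -2, 0)} (it is exactly 1-dimensional because rank(I - K) = 3). Kernel of the adjoint: K is real, so (I - K)^* = I - K^T = I - v u^T, and (I - v u^T) v = v - v (u·v) = 0; hence ker((I - K)^*) = span{v} = span{(-7, -3, -1, 3)}. Therefore (I - K) x = y is solvable iff <y, v> = 0, i.e. iff -7y_1 - 3y_2 - y_3 + 3y_4 = 0. When this holds, K y = u (v·y) = 0, so (I - K) y = y and x = y is a particular solution; the full solution set is the line x = y + c·u = y + c·(1, -2, -2, 0), c ∈ C.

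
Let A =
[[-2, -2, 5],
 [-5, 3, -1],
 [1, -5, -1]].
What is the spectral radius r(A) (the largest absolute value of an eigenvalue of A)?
r(A) ≈ 6.8634

The eigenvalues of A are the roots of its characteristic polynomial. With M = A (coefficients from the trace, the sum of principal 2x2 minors, and det A):
  p(λ) = det(λ I - M) = λ^3 - 27λ - 138.
No integer candidate from the rational root theorem (±divisors of 138) is a root, so the roots are irrational. The cubic discriminant is Δ = -435456 < 0, so there is one real root and a complex-conjugate pair. p(6) = -84 and p(7) = 16 have opposite signs, so a root lies in (6, 7); Newton's method refines it to λ ≈ 6.8634. Dividing out (λ - (6.8634)) leaves approximately λ^2 + 6.8634λ + 20.1066. For λ^2 + 6.8634λ + 20.1066 the discriminant is -33.3198. It is negative, so the remaining roots are the complex-conjugate pair λ ≈ -3.4317 ± 2.8862i. Their product equals the constant term, so |λ|^2 ≈ 20.1066 and |λ| ≈ 4.484.
Thus the eigenvalues (to 4 decimals) are 6.8634 (modulus 6.8634); -3.4317 ± 2.8862i (modulus 4.484). The spectral radius is the largest modulus: r(A) ≈ 6.8634. (Cross-check: r(A) ≤ ||A||_2 ≈ 7.1286; equality holds whenever A is normal, though it can also hold for some non-normal A.)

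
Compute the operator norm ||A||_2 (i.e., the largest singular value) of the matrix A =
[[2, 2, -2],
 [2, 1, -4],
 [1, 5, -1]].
||A||_2 ≈ 6.8263 (= sqrt(largest eigenvalue of A^T A))

||A||_2 = sigma_max(A) = sqrt(lambda_max(A^T A)). Form the symmetric matrix M = A^T A =
[[9, 11, -13],
 [11, 30, -13],
 [-13, -13, 21]].
Its characteristic polynomial (trace, sum of principal 2x2 minors, determinant of M give the coefficients) is
  p(λ) = det(λ I - M) = λ^3 - 60λ^2 + 630λ - 256.
No integer candidate from the rational root theorem (±divisors of 256) is a root, so the roots are irrational. The cubic discriminant is Δ = 379880928 > 0, so there are three distinct real roots. p(0) = -256 and p(1) = 315 have opposite signs, so a root lies in (0, 1); Newton's method refines it to λ ≈ 0.4233. p(12) = 392 and p(13) = -9 have opposite signs, so a root lies in (12, 13); Newton's method refines it to λ ≈ 12.9787. p(46) = -900 and p(47) = 637 have opposite signs, so a root lies in (46, 47); Newton's method refines it to λ ≈ 46.598. Check (Vieta): the three roots sum to 60, matching tr M = 60.
So the eigenvalues of A^T A are ≈ 0.4233, 12.9787, 46.598 (all ≥ 0, as they must be for A^T A). The largest is λ_max ≈ 46.598, hence ||A||_2 = sqrt(λ_max) ≈ 6.8263.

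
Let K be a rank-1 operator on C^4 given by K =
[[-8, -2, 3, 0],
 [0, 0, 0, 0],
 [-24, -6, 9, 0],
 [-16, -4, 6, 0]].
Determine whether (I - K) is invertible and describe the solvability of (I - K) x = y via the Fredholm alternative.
(I - K) is singular (det(I - K) = 0, i.e. 1 ∈ sigma(K)). (I - K) x = y is solvable iff y ⊥ ker((I - K)^*) = span{(-8, -2, 3, 0)}, i.e. iff -8y_1 - 2y_2 + 3y_3 = 0. When solvable, the solutions are x = y + c·(1, 0, 3, 2), c arbitrary (ker(I - K) = span{(1, 0, 3, 2)}, dimension 1).

K has rank 1, so it is an outer product K = u v^T: every row of K is a multiple of one row vector. Reading off the entries, u = (1, 0, 3, 2) and v = (-8, -2, 3, 0) (row i of K equals u_i·v^T). A rank-one matrix u v^T satisfies K u = u (v·u) and kills the (3)-dimensional subspace v^⊥, so its characteristic polynomial is lambda^3 (lambda - v·u) with v·u = tr K = 1. Hence the eigenvalues of I - K are 1 (multiplicity 3) and 1 - (1) = 0, so det(I - K) = 0. (Direct check: I - K =
[[9, 2, -3, 0],
 [0, 1, 0, 0],
 [24, 6, -8, 0],
 [16, 4, -6, 1]]
has determinant 0.) So 1 is an eigenvalue of K and (I - K) is not invertible. The finite-dimensional Fredholm alternative says: either (I - K) is invertible, or ker(I - K) ≠ {0} and then range(I - K) = ker((I - K)^*)^⊥, with dim ker(I - K) = dim ker((I - K)^*). We are in the second case, so we need both kernels. Kernel of I - K: (I - K) u = u - u (v·u) = u - u = 0, so ker(I - K) = span{u} = span{(1, 0, 3, 2)} (it is exactly 1-dimensional because rank(I - K) = 3). Kernel of the adjoint: K is real, so (I - K)^* = I - K^T = I - v u^T, and (I - v u^T) v = v - v (u·v) = 0; hence ker((I - K)^*) = span{v} = span{(-8, -2, 3, 0)}. Therefore (I - K) x = y is solvable iff <y, v> = 0, i.e. iff -8y_1 - 2y_2 + 3y_3 = 0. When this holds, K y = u (v·y) = 0, so (I - K) y = y and x = y is a particular solution; the full solution set is the line x = y + c·u = y + c·(1, 0, 3, 2), c ∈ C.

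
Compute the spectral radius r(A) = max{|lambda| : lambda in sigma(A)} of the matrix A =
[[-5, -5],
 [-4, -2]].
r(A) = (7 + sqrt(89))/2 ≈ 8.217

The eigenvalues of A are the roots of its characteristic polynomial. With M = A (coefficients from the trace and determinant):
  p(λ) = det(λ I - M) = λ^2 + 7λ - 10.
For λ^2 + 7λ - 10 the discriminant is 89. It is nonnegative but not a perfect square, so the roots are real and irrational: λ = (-7 ± sqrt(89))/2 ≈ 1.217, -8.217.
Thus the eigenvalues (to 4 decimals) are 1.217 (modulus 1.217); -8.217 (modulus 8.217). The spectral radius is the largest modulus: r(A) = (7 + sqrt(89))/2 ≈ 8.217. (Cross-check: r(A) ≤ ||A||_2 ≈ 8.279; equality holds whenever A is normal, though it can also hold for some non-normal A.)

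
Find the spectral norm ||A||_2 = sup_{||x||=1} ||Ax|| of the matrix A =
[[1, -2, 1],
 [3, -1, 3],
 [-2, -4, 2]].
||A||_2 ≈ 5.5738 (= sqrt(largest eigenvalue of A^T A))

||A||_2 = sigma_max(A) = sqrt(lambda_max(A^T A)). Form the symmetric matrix M = A^T A =
[[14, 3, 6],
 [3, 21, -13],
 [6, -13, 14]].
Its characteristic polynomial (trace, sum of principal 2x2 minors, determinant of M give the coefficients) is
  p(λ) = det(λ I - M) = λ^3 - 49λ^2 + 570λ - 400.
No integer candidate from the rational root theorem (±divisors of 400) is a root, so the roots are irrational. The cubic discriminant is Δ = 47850500 > 0, so there are three distinct real roots. p(0) = -400 and p(1) = 122 have opposite signs, so a root lies in (0, 1); Newton's method refines it to λ ≈ 0.7493. p(17) = 42 and p(18) = -184 have opposite signs, so a root lies in (17, 18); Newton's method refines it to λ ≈ 17.1837. p(31) = -28 and p(32) = 432 have opposite signs, so a root lies in (31, 32); Newton's method refines it to λ ≈ 31.067. Check (Vieta): the three roots sum to 49, matching tr M = 49.
So the eigenvalues of A^T A are ≈ 0.7493, 17.1837, 31.067 (all ≥ 0, as they must be for A^T A). The largest is λ_max ≈ 31.067, hence ||A||_2 = sqrt(λ_max) ≈ 5.5738.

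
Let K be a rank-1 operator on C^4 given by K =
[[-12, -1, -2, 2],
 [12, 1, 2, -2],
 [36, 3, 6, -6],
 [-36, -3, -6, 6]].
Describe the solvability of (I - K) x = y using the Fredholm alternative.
(I - K) is singular (det(I - K) = 0, i.e. 1 ∈ sigma(K)). (I - K) x = y is solvable iff y ⊥ ker((I - K)^*) = span{(-12, -1, -2, 2)}, i.e. iff -12y_1 - y_2 - 2y_3 + 2y_4 = 0. When solvable, the solutions are x = y + c·(1, -1, -3, 3), c arbitrary (ker(I - K) = span{(1, -1, -3, 3)}, dimension 1).

K has rank 1, so it is an outer product K = u v^T: every row of K is a multiple of one row vector. Reading off the entries, u = (1, -1, -3, 3) and v = (-12, -1, -2, 2) (row i of K equals u_i·v^T). A rank-one matrix u v^T satisfies K u = u (v·u) and kills the (3)-dimensional subspace v^⊥, so its characteristic polynomial is lambda^3 (lambda - v·u) with v·u = tr K = 1. Hence the eigenvalues of I - K are 1 (multiplicity 3) and 1 - (1) = 0, so det(I - K) = 0. (Direct check: I - K =
[[13, 1, 2, -2],
 [-12, 0, -2, 2],
 [-36, -3, -5, 6],
 [36, 3, 6, -5]]
has determinant 0.) So 1 is an eigenvalue of K and (I - K) is not invertible. The finite-dimensional Fredholm alternative says: either (I - K) is invertible, or ker(I - K) ≠ {0} and then range(I - K) = ker((I - K)^*)^⊥, with dim ker(I - K) = dim ker((I - K)^*). We are in the second case, so we need both kernels. Kernel of I - K: (I - K) u = u - u (v·u) = u - u = 0, so ker(I - K) = span{u} = span{(1, -1, -3, 3)} (it is exactly 1-dimensional because rank(I - K) = 3). Kernel of the adjoint: K is real, so (I - K)^* = I - K^T = I - v u^T, and (I - v u^T) v = v - v (u·v) = 0; hence ker((I - K)^*) = span{v} = span{(-12, -1, -2, 2)}. Therefore (I - K) x = y is solvable iff <y, v> = 0, i.e. iff -12y_1 - y_2 - 2y_3 + 2y_4 = 0. When this holds, K y = u (v·y) = 0, so (I - K) y = y and x = y is a particular solution; the full solution set is the line x = y + c·u = y + c·(1, -1, -3, 3), c ∈ C.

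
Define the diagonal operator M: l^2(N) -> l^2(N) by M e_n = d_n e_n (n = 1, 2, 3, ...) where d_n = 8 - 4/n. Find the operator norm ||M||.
||M|| = 8

For a diagonal operator on l^2 with entries d_n, ||M|| = sup_n |d_n|. Here d_1 = 4, d_2 = 6, ..., and d_n = 8 - 4/n increases monotonically toward 8. All terms lie in [4, 8), so |d_n| = d_n and the supremum is the limit 8, which is not attained by any individual d_n. Hence ||M|| = 8.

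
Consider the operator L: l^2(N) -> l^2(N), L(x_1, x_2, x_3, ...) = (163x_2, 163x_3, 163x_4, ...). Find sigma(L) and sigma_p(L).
sigma(L) = closed disk {z in C : |z| ≤ 163}; sigma_p(L) = open disk {z in C : |z| < 163}

Note L = 163·V where V is the unit left shift (V x)_k = x_{k+1}; so sigma(L) = 163·sigma(V) and ||L|| = 163||V||. ||L x||^2 = 26569sum_{k≥2} |x_k|^2 ≤ 26569||x||^2, with equality on {x : x_1 = 0}, so ||L|| = 163. For any lambda with |lambda| < 163, set r = lambda/163 (|r| < 1); the vector x = (1, r, r^2, ...) is in l^2 and satisfies L x = 163(r, r^2, ...) = lambda x, so lambda is an eigenvalue. On the boundary |lambda| = 163 the geometric series diverges, so no l^2 eigenvector exists, but these lambda lie in the approximate point spectrum. Hence sigma(L) is the closed disk of radius 163 and sigma_p(L) is the open disk.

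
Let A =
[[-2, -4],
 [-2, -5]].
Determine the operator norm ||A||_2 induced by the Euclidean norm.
||A||_2 = sqrt((49 + sqrt(2385))/2) ≈ 6.9942 (= sqrt(largest eigenvalue of A^T A))

||A||_2 = sigma_max(A) = sqrt(lambda_max(A^T A)). Form the symmetric matrix M = A^T A =
[[8, 18],
 [18, 41]].
Its characteristic polynomial (trace, determinant of M give the coefficients) is
  p(λ) = det(λ I - M) = λ^2 - 49λ + 4.
For λ^2 - 49λ + 4 the discriminant is 2385. It is nonnegative but not a perfect square, so the roots are real and irrational: λ = (49 ± sqrt(2385))/2 ≈ 48.9182, 0.0818.
So the eigenvalues of A^T A are ≈ 0.0818, 48.9182 (all ≥ 0, as they must be for A^T A). The largest is λ_max = (49 + sqrt(2385))/2 ≈ 48.9182, hence ||A||_2 = sqrt(λ_max) = sqrt((49 + sqrt(2385))/2) ≈ 6.9942.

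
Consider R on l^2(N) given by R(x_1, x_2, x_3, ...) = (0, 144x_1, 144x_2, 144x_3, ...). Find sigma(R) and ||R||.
sigma(R) = closed disk {z in C : |z| ≤ 144}; ||R|| = 144

Note R = 144·U where U is the unit right shift (U x)_k = x_{k-1} (with x_0 := 0); so ||R|| = 144||U|| and sigma(R) = 144·sigma(U). ||R x||^2 = sum_{k≥1} |144x_k|^2 = 20736||x||^2, so ||R|| = 144 and sigma(R) ⊂ {|z| ≤ 144}. For any |lambda| < 144, the equation (R - lambda I) x = 0 forces x_1 = 0, then 144x_k = lambda x_{k+1} ⇒ x = 0, so R has no eigenvalues. But (R - lambda I) is not surjective for |lambda| < 144: solving (R - lambda I) x = e_1 would require x_n proportional to (lambda/144)^(-n), which is not in l^2. So every |lambda| < 144 lies in the residual spectrum. The boundary |lambda| = 144 is in the approximate point spectrum (the spectrum is closed). Hence sigma(R) is the closed disk of radius 144.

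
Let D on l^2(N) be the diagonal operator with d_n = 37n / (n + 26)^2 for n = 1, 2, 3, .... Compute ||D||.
||D|| = 37/104 (attained at n = 26)

For D diagonal, ||D|| = sup_n |d_n|. Treat f(x) = 37x / (x + 26)^2 for real x > 0. By the quotient rule, f'(x) = 37(26 - x)/(x + 26)^3, which is positive for x < 26 and negative for x > 26. So f has a unique maximum at x = 26, and since 26 is a positive integer, the supremum over n ≥ 1 is attained at n = 26: d_26 = 37·26/(26 + 26)^2 = 37·26/2704 = 37/104. Hence ||D|| = 37/104.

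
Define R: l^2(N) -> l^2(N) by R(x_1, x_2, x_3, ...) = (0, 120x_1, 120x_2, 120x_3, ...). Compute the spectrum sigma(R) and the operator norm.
sigma(R) = closed disk {z in C : |z| ≤ 120}; ||R|| = 120

Note R = 120·U where U is the unit right shift (U x)_k = x_{k-1} (with x_0 := 0); so ||R|| = 120||U|| and sigma(R) = 120·sigma(U). ||R x||^2 = sum_{k≥1} |120x_k|^2 = 14400||x||^2, so ||R|| = 120 and sigma(R) ⊂ {|z| ≤ 120}. For any |lambda| < 120, the equation (R - lambda I) x = 0 forces x_1 = 0, then 120x_k = lambda x_{k+1} ⇒ x = 0, so R has no eigenvalues. But (R - lambda I) is not surjective for |lambda| < 120: solving (R - lambda I) x = e_1 would require x_n proportional to (lambda/120)^(-n), which is not in l^2. So every |lambda| < 120 lies in the residual spectrum. The boundary |lambda| = 120 is in the approximate point spectrum (the spectrum is closed). Hence sigma(R) is the closed disk of radius 120.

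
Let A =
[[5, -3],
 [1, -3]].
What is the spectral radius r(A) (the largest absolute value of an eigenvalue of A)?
r(A) = (2 + sqrt(52))/2 ≈ 4.6056

The eigenvalues of A are the roots of its characteristic polynomial. With M = A (coefficients from the trace and determinant):
  p(λ) = det(λ I - M) = λ^2 - 2λ - 12.
For λ^2 - 2λ - 12 the discriminant is 52. It is nonnegative but not a perfect square, so the roots are real and irrational: λ = (2 ± sqrt(52))/2 ≈ 4.6056, -2.6056.
Thus the eigenvalues (to 4 decimals) are 4.6056 (modulus 4.6056); -2.6056 (modulus 2.6056). The spectral radius is the largest modulus: r(A) = (2 + sqrt(52))/2 ≈ 4.6056. (Cross-check: r(A) ≤ ||A||_2 ≈ 6.3592; equality holds whenever A is normal, though it can also hold for some non-normal A.)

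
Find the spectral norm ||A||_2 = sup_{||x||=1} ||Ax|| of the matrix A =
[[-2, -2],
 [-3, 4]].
||A||_2 = sqrt((33 + sqrt(305))/2) ≈ 5.0232 (= sqrt(largest eigenvalue of A^T A))

||A||_2 = sigma_max(A) = sqrt(lambda_max(A^T A)). Form the symmetric matrix M = A^T A =
[[13, -8],
 [-8, 20]].
Its characteristic polynomial (trace, determinant of M give the coefficients) is
  p(λ) = det(λ I - M) = λ^2 - 33λ + 196.
For λ^2 - 33λ + 196 the discriminant is 305. It is nonnegative but not a perfect square, so the roots are real and irrational: λ = (33 ± sqrt(305))/2 ≈ 25.2321, 7.7679.
So the eigenvalues of A^T A are ≈ 7.7679, 25.2321 (all ≥ 0, as they must be for A^T A). The largest is λ_max = (33 + sqrt(305))/2 ≈ 25.2321, hence ||A||_2 = sqrt(λ_max) = sqrt((33 + sqrt(305))/2) ≈ 5.0232.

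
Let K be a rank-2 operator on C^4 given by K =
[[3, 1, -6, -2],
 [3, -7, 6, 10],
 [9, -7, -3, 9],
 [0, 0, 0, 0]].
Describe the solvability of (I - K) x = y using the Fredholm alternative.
(I - K) is invertible (det(I - K) = 92 ≠ 0), so for every y in C^4 the equation (I - K) x = y has a unique solution.

K has rank 2 and factors as K = U V^T = u1 v1^T + u2 v2^T with u1 = (1, -3, -2, 0), v1 = (0, 2, -3, -3), u2 = (1, 1, 3, 0), v2 = (3, -1, -3, 1) (multiplying out reproduces the displayed K). The nonzero eigenvalues of U V^T coincide with those of the 2 x 2 matrix G = V^T U = [[v1·u1, v1·u2], [v2·u1, v2·u2]] = [[0, -7], [12, -7]], and by the Sylvester determinant identity det(I_4 - U V^T) = det(I_2 - V^T U) = det([[1, 7], [-12, 8]]) = (1)(8) - (7)(-12) = 92. (Direct check: I - K =
[[-2, -1, 6, 2],
 [-3, 8, -6, -10],
 [-9, 7, 4, -9],
 [0, 0, 0, 1]]
has determinant 92.) The finite-dimensional Fredholm alternative says: either (I - K) is invertible, or ker(I - K) ≠ {0} and then range(I - K) = ker((I - K)^*)^⊥, with dim ker(I - K) = dim ker((I - K)^*). Since det(I - K) ≠ 0, 1 is not an eigenvalue of K and ker(I - K) = {0}, so we are in the first case: for every y there is a unique x = (I - K)^(-1) y. (Explicitly, by the Woodbury identity, (I - U V^T)^(-1) = I + U (I_2 - G)^(-1) V^T.)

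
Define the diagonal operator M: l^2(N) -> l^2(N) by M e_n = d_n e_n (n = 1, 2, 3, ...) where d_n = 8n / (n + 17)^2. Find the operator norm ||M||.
||M|| = 2/17 (attained at n = 17)

For M diagonal, ||M|| = sup_n |d_n|. Treat f(x) = 8x / (x + 17)^2 for real x > 0. By the quotient rule, f'(x) = 8(17 - x)/(x + 17)^3, which is positive for x < 17 and negative for x > 17. So f has a unique maximum at x = 17, and since 17 is a positive integer, the supremum over n ≥ 1 is attained at n = 17: d_17 = 8·17/(17 + 17)^2 = 8·17/1156 = 2/17. Hence ||M|| = 2/17.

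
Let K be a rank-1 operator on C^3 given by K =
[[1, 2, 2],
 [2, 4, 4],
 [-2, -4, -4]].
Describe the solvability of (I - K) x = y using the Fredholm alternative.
(I - K) is singular (det(I - K) = 0, i.e. 1 ∈ sigma(K)). (I - K) x = y is solvable iff y ⊥ ker((I - K)^*) = span{(1, 2, 2)}, i.e. iff y_1 + 2y_2 + 2y_3 = 0. When solvable, the solutions are x = y + c·(1, 2, -2), c arbitrary (ker(I - K) = span{(1, 2, -2)}, dimension 1).

K has rank 1, so it is an outer product K = u v^T: every row of K is a multiple of one row vector. Reading off the entries, u = (1, 2, -2) and v = (1, 2, 2) (row i of K equals u_i·v^T). A rank-one matrix u v^T satisfies K u = u (v·u) and kills the (2)-dimensional subspace v^⊥, so its characteristic polynomial is lambda^2 (lambda - v·u) with v·u = tr K = 1. Hence the eigenvalues of I - K are 1 (multiplicity 2) and 1 - (1) = 0, so det(I - K) = 0. (Direct check: I - K =
[[0, -2, -2],
 [-2, -3, -4],
 [2, 4, 5]]
has determinant 0.) So 1 is an eigenvalue of K and (I - K) is not invertible. The finite-dimensional Fredholm alternative says: either (I - K) is invertible, or ker(I - K) ≠ {0} and then range(I - K) = ker((I - K)^*)^⊥, with dim ker(I - K) = dim ker((I - K)^*). We are in the second case, so we need both kernels. Kernel of I - K: (I - K) u = u - u (v·u) = u - u = 0, so ker(I - K) = span{u} = span{(1, 2, -2)} (it is exactly 1-dimensional because rank(I - K) = 2). Kernel of the adjoint: K is real, so (I - K)^* = I - K^T = I - v u^T, and (I - v u^T) v = v - v (u·v) = 0; hence ker((I - K)^*) = span{v} = span{(1, 2, 2)}. Therefore (I - K) x = y is solvable iff <y, v> = 0, i.e. iff y_1 + 2y_2 + 2y_3 = 0. When this holds, K y = u (v·y) = 0, so (I - K) y = y and x = y is a particular solution; the full solution set is the line x = y + c·u = y + c·(1, 2, -2), c ∈ C.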